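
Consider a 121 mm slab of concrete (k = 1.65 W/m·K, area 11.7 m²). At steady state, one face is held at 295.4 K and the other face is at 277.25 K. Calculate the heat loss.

Q = kA·ΔT/L = 1.65 × 11.7 × |295.4 K − 277.25 K| / 0.121 = 2900 W

Q = 2900 W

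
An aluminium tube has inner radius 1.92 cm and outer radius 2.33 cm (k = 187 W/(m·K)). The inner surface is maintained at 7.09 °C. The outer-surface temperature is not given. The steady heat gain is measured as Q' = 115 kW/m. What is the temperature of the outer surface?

Series resistances:
  R'_aluminium = ln(0.0233/0.0192)/(2πk) = 0.1935/(2π·187) = 1.647×10^-4 m·K/W
ΣR = 1.647×10^-4 m·K/W
ΔT = Q'·ΣR = 1.15×10^5 × 1.647×10^-4 = 18.94 K
Heat flows inward, so T_out = T_in + ΔT = 7.09 + 18.94 = 26.0 °C

T_out = 26.0 °C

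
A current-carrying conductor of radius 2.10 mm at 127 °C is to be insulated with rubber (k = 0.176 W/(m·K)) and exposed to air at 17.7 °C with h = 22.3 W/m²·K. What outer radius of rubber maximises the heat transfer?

r_cr = 0.789 cm

For a cylinder, r_cr = k_ins/h = 0.176/22.3 = 0.00789 m = 0.789 cm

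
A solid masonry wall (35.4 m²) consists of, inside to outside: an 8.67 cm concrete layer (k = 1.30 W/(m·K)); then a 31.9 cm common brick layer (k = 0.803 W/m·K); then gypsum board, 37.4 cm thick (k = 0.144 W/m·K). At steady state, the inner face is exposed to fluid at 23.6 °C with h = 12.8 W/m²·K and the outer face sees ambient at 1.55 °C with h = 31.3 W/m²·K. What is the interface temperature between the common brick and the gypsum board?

T = 19.8 °C

Series thermal resistances, inner to outer:
  R_conv,in = 1/(hA) = 1/(12.8·35.4) = 0.002207 K/W
  R_concrete = L/(kA) = 0.0867/(1.30·35.4) = 0.001884 K/W
  R_common brick = L/(kA) = 0.319/(0.803·35.4) = 0.01122 K/W
  R_gypsum board = L/(kA) = 0.374/(0.144·35.4) = 0.07337 K/W
  R_conv,out = 1/(hA) = 1/(31.3·35.4) = 9.025×10^-4 K/W
ΣR = 0.002207 + 0.001884 + 0.01122 + 0.07337 + 9.025×10^-4 = 0.08958 K/W
Q = ΔT/ΣR = (23.6 °C − 1.55 °C)/0.08958 = 246.1 W
From the inner boundary to the common brick/gypsum board interface, ΣR_partial = 0.01531 K/W.
T_interface = T_in − Q·ΣR_partial = 23.6 °C − (246.1)(0.01531) = 19.8 °C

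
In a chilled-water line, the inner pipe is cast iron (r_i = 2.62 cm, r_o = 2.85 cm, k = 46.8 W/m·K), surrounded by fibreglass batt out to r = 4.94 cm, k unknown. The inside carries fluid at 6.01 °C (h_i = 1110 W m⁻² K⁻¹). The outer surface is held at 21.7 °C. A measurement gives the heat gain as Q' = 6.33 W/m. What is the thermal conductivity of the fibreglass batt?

ΣR = ΔT/Q' = |6.01 − 21.7|/6.33 = 2.479 m·K/W
Known resistances:
  R'_conv,in = 1/(2πr h) = 1/(2π·0.0262·1110) = 0.005473 m·K/W
  R'_cast iron = ln(0.0285/0.0262)/(2πk) = 0.08414/(2π·46.8) = 2.862×10^-4 m·K/W
R_fibreglass batt = ΣR − ΣR_known = 2.479 − 0.005759 = 2.473 m·K/W
ln(r₂/r₁)/(2πk) = 2.473 ⇒ k = 0.5500/(2π·2.473) = 0.0354 W/m·K

k = 0.0354 W/m·K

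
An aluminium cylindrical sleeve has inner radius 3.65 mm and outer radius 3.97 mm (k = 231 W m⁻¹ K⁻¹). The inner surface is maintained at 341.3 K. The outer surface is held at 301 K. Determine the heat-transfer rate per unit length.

Q' = 696 kW/m

Q' = 2πk·ΔT/ln(r₂/r₁) = 2π × 231 × 40.3 / ln(0.00397/0.00365) = 6.96×10^5 W/m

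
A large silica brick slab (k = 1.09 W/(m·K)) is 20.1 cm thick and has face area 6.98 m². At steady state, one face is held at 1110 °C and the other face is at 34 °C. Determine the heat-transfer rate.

Q = kA·ΔT/L = 1.09 × 6.98 × |1110 °C − 34 °C| / 0.201 = 40700 W

Q = 40.7 kW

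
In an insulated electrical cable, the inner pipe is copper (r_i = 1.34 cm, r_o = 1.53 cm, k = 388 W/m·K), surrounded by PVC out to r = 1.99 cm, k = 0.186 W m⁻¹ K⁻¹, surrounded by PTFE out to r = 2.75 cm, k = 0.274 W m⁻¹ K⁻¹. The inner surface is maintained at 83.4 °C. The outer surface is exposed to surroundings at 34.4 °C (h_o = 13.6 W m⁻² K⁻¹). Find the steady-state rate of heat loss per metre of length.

Resistance network (inner→outer):
  R'_copper = ln(0.0153/0.0134)/(2πk) = 0.1326/(2π·388) = 5.439×10^-5 m·K/W
  R'_PVC = ln(0.0199/0.0153)/(2πk) = 0.2629/(2π·0.186) = 0.2249 m·K/W
  R'_PTFE = ln(0.0275/0.0199)/(2πk) = 0.3235/(2π·0.274) = 0.1879 m·K/W
  R'_conv,out = 1/(2πr h) = 1/(2π·0.0275·13.6) = 0.4255 m·K/W
ΣR = 5.439×10^-5 + 0.2249 + 0.1879 + 0.4255 = 0.8384 m·K/W
Q' = ΔT/ΣR = (83.4 °C − 34.4 °C)/0.8384 = 58.4 W/m

Q' = 58.4 W/m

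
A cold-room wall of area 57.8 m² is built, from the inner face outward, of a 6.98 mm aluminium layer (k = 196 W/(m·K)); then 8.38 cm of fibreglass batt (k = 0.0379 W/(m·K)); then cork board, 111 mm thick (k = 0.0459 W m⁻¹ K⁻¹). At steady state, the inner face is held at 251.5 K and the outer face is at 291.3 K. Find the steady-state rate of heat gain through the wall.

Series thermal resistances, inner to outer:
  R_aluminium = L/(kA) = 0.00698/(196·57.8) = 6.161×10^-7 K/W
  R_fibreglass batt = L/(kA) = 0.0838/(0.0379·57.8) = 0.03825 K/W
  R_cork board = L/(kA) = 0.111/(0.0459·57.8) = 0.04184 K/W
ΣR = 6.161×10^-7 + 0.03825 + 0.04184 = 0.08009 K/W
Q = ΔT/ΣR = (251.5 K − 291.3 K)/0.08009 = -497 W
(Negative Q ⇒ heat flows inward; heat gain = 497 W.)

Q = 497 W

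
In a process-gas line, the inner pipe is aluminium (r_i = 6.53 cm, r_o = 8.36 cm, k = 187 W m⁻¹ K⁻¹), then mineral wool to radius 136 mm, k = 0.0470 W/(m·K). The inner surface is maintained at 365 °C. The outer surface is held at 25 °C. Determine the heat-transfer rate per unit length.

Resistance network (inner→outer):
  R'_aluminium = ln(0.0836/0.0653)/(2πk) = 0.2471/(2π·187) = 2.103×10^-4 m·K/W
  R'_mineral wool = ln(0.136/0.0836)/(2πk) = 0.4866/(2π·0.0470) = 1.648 m·K/W
ΣR = 2.103×10^-4 + 1.648 = 1.648 m·K/W
Q' = ΔT/ΣR = (365 °C − 25 °C)/1.648 = 206 W/m

Q' = 206 W/m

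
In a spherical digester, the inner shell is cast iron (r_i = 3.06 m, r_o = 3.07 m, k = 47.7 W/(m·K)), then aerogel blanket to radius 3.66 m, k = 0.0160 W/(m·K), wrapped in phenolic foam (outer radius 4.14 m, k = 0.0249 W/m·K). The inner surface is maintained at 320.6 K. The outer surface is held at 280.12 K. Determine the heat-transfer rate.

Series thermal resistances, inner to outer:
  R_cast iron = (1/3.06 − 1/3.07)/(4πk) = 0.001064/(4π·47.7) = 1.776×10^-6 K/W
  R_aerogel blanket = (1/3.07 − 1/3.66)/(4πk) = 0.05251/(4π·0.0160) = 0.2612 K/W
  R_phenolic foam = (1/3.66 − 1/4.14)/(4πk) = 0.03168/(4π·0.0249) = 0.1012 K/W
ΣR = 1.776×10^-6 + 0.2612 + 0.1012 = 0.3624 K/W
Q = ΔT/ΣR = (320.6 K − 280.12 K)/0.3624 = 112 W

Q = 112 W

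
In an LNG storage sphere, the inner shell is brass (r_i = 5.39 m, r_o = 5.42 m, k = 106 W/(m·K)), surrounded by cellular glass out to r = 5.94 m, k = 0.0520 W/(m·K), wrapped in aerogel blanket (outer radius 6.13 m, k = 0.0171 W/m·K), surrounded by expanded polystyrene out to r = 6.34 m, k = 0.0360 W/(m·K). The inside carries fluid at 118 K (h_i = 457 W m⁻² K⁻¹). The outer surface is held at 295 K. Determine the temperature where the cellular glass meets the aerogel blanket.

Resistance network (inner→outer):
  R_conv,in = 1/(4πr²h) = 1/(4π·5.39²·457) = 5.994×10^-6 K/W
  R_brass = (1/5.39 − 1/5.42)/(4πk) = 0.001027/(4π·106) = 7.709×10^-7 K/W
  R_cellular glass = (1/5.42 − 1/5.94)/(4πk) = 0.01615/(4π·0.0520) = 0.02472 K/W
  R_aerogel blanket = (1/5.94 − 1/6.13)/(4πk) = 0.005218/(4π·0.0171) = 0.02428 K/W
  R_expanded polystyrene = (1/6.13 − 1/6.34)/(4πk) = 0.005403/(4π·0.0360) = 0.01194 K/W
ΣR = 5.994×10^-6 + 7.709×10^-7 + 0.02472 + 0.02428 + 0.01194 = 0.06095 K/W
Q = ΔT/ΣR = (118 K − 295 K)/0.06095 = -2904 W
From the inner boundary to the cellular glass/aerogel blanket interface, ΣR_partial = 0.02473 K/W.
T_interface = T_in − Q·ΣR_partial = 118 K − (-2904)(0.02473) = 189.8 K

T = 189.8 K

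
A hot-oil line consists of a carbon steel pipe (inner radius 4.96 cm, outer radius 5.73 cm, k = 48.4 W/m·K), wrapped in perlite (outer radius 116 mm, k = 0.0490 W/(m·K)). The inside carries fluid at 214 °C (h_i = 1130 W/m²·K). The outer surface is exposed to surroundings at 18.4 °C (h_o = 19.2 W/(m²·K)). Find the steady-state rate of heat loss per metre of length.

Q' = 82.7 W/m

Resistance network (inner→outer):
  R'_conv,in = 1/(2πr h) = 1/(2π·0.0496·1130) = 0.002840 m·K/W
  R'_carbon steel = ln(0.0573/0.0496)/(2πk) = 0.1443/(2π·48.4) = 4.745×10^-4 m·K/W
  R'_perlite = ln(0.116/0.0573)/(2πk) = 0.7053/(2π·0.0490) = 2.291 m·K/W
  R'_conv,out = 1/(2πr h) = 1/(2π·0.116·19.2) = 0.07146 m·K/W
ΣR = 0.002840 + 4.745×10^-4 + 2.291 + 0.07146 = 2.366 m·K/W
Q' = ΔT/ΣR = (214 °C − 18.4 °C)/2.366 = 82.7 W/m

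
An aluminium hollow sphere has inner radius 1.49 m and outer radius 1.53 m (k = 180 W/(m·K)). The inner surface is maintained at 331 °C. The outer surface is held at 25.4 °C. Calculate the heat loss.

Q = 4πk·ΔT/(1/r₁ − 1/r₂) = 4π × 180 × 305.6 / (1/1.49 − 1/1.53) = 3.94×10^7 W

Q = 39400 kW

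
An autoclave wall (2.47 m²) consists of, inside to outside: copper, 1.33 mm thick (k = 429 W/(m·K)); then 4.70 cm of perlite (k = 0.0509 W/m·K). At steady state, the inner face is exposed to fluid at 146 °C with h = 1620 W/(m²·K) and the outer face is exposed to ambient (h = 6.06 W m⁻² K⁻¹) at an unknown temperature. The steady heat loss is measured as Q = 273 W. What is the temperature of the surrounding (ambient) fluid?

T_out = 25.6 °C

Sum the resistances:
  R_conv,in = 1/(hA) = 1/(1620·2.47) = 2.499×10^-4 K/W
  R_copper = L/(kA) = 0.00133/(429·2.47) = 1.255×10^-6 K/W
  R_perlite = L/(kA) = 0.0470/(0.0509·2.47) = 0.3738 K/W
  R_conv,out = 1/(hA) = 1/(6.06·2.47) = 0.06681 K/W
ΣR = 0.4409 K/W
ΔT = Q·ΣR = 273 × 0.4409 = 120.4 K
Heat flows outward, so T_out = T_in − ΔT = 146 − 120.4 = 25.6 °C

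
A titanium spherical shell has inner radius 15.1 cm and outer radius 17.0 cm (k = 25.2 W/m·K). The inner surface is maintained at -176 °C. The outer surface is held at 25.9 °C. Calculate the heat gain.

Q = 86.4 kW

Q = 4πk·ΔT/(1/r₁ − 1/r₂) = 4π × 25.2 × 201.9 / (1/0.151 − 1/0.170) = 86400 W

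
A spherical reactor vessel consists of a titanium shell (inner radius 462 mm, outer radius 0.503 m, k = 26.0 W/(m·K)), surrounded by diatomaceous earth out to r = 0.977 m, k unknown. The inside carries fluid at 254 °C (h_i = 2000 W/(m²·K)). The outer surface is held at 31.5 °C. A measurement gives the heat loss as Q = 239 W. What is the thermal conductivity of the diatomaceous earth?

k = 0.0825 W/m·K

ΣR = ΔT/Q = |254 − 31.5|/239 = 0.9310 K/W
Known resistances:
  R_conv,in = 1/(4πr²h) = 1/(4π·0.462²·2000) = 1.864×10^-4 K/W
  R_titanium = (1/0.462 − 1/0.503)/(4πk) = 0.1764/(4π·26.0) = 5.400×10^-4 K/W
R_diatomaceous earth = ΣR − ΣR_known = 0.9310 − 7.264×10^-4 = 0.9303 K/W
(1/r₁−1/r₂)/(4πk) = 0.9303 ⇒ k = 0.9645/(4π·0.9303) = 0.0825 W/m·K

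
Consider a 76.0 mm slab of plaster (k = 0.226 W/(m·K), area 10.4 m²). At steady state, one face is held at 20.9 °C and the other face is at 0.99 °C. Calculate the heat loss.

Q = 616 W

Q = kA·ΔT/L = 0.226 × 10.4 × |20.9 °C − 0.99 °C| / 0.0760 = 616 W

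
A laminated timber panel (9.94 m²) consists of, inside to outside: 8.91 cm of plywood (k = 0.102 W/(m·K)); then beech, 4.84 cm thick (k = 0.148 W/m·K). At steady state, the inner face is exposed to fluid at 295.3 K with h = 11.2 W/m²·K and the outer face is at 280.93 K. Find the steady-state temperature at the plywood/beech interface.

Series thermal resistances, inner to outer:
  R_conv,in = 1/(hA) = 1/(11.2·9.94) = 0.008982 K/W
  R_plywood = L/(kA) = 0.0891/(0.102·9.94) = 0.08788 K/W
  R_beech = L/(kA) = 0.0484/(0.148·9.94) = 0.03290 K/W
ΣR = 0.008982 + 0.08788 + 0.03290 = 0.1298 K/W
Q = ΔT/ΣR = (295.3 K − 280.93 K)/0.1298 = 110.7 W
From the inner boundary to the plywood/beech interface, ΣR_partial = 0.09686 K/W.
T_interface = T_in − Q·ΣR_partial = 295.3 K − (110.7)(0.09686) = 284.6 K

T = 284.6 K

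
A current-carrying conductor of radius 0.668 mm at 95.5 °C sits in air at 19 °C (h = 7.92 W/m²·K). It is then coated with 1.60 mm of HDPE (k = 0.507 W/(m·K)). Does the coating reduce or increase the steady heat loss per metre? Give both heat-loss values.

increases: 2.54 → 8.28 W/m

Critical radius for a cylinder: r_cr = k/h = 0.0640 m = 6.40 cm.
Outer radius after coating: r₂ = 6.68×10^-4 + 0.00160 = 0.002268 m.
Since r₁ < r_cr and r₂ ≤ r_cr, the coating moves toward the maximum at r_cr — heat loss rises.
Bare: R = 1/(2πr₁h) = 30.08 m·K/W; Q = 76.5/30.08 = 2.54 W/m.
Coated: R = R_cond + R_conv = 9.244 m·K/W; Q = 76.5/9.244 = 8.28 W/m.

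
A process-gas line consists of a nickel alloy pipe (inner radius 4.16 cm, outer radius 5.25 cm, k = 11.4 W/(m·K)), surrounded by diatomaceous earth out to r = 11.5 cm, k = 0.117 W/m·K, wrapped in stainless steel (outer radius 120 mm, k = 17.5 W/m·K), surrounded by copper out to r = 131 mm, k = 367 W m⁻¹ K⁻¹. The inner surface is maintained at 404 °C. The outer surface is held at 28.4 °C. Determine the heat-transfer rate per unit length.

Q' = 351 W/m

Treat each layer as a resistance in series:
  R'_nickel alloy = ln(0.0525/0.0416)/(2πk) = 0.2327/(2π·11.4) = 0.003249 m·K/W
  R'_diatomaceous earth = ln(0.115/0.0525)/(2πk) = 0.7841/(2π·0.117) = 1.067 m·K/W
  R'_stainless steel = ln(0.120/0.115)/(2πk) = 0.04256/(2π·17.5) = 3.871×10^-4 m·K/W
  R'_copper = ln(0.131/0.120)/(2πk) = 0.08771/(2π·367) = 3.803×10^-5 m·K/W
ΣR = 0.003249 + 1.067 + 3.871×10^-4 + 3.803×10^-5 = 1.071 m·K/W
Q' = ΔT/ΣR = (404 °C − 28.4 °C)/1.071 = 351 W/m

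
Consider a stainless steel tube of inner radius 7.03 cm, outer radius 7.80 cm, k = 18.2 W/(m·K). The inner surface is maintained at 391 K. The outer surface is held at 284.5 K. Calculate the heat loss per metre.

Q' = 2πk·ΔT/ln(r₂/r₁) = 2π × 18.2 × 106.5 / ln(0.0780/0.0703) = 1.17×10^5 W/m

Q' = 117 kW/m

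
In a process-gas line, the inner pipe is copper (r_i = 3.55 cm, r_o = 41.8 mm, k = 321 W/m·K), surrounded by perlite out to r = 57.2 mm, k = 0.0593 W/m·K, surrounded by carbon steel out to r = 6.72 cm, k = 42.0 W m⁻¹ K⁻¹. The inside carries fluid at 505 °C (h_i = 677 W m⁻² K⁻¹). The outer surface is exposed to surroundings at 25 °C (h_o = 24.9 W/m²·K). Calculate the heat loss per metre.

Series thermal resistances, inner to outer:
  R'_conv,in = 1/(2πr h) = 1/(2π·0.0355·677) = 0.006622 m·K/W
  R'_copper = ln(0.0418/0.0355)/(2πk) = 0.1634/(2π·321) = 8.100×10^-5 m·K/W
  R'_perlite = ln(0.0572/0.0418)/(2πk) = 0.3137/(2π·0.0593) = 0.8418 m·K/W
  R'_carbon steel = ln(0.0672/0.0572)/(2πk) = 0.1611/(2π·42.0) = 6.105×10^-4 m·K/W
  R'_conv,out = 1/(2πr h) = 1/(2π·0.0672·24.9) = 0.09512 m·K/W
ΣR = 0.006622 + 8.100×10^-5 + 0.8418 + 6.105×10^-4 + 0.09512 = 0.9442 m·K/W
Q' = ΔT/ΣR = (505 °C − 25 °C)/0.9442 = 508 W/m

Q' = 508 W/m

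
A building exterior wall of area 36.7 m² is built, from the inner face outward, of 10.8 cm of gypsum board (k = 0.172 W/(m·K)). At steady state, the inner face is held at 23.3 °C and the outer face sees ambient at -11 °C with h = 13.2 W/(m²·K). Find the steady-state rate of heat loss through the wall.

Resistance network (inner→outer):
  R_gypsum board = L/(kA) = 0.108/(0.172·36.7) = 0.01711 K/W
  R_conv,out = 1/(hA) = 1/(13.2·36.7) = 0.002064 K/W
ΣR = 0.01711 + 0.002064 = 0.01917 K/W
Q = ΔT/ΣR = (23.3 °C − -11 °C)/0.01917 = 1790 W

Q = 1790 W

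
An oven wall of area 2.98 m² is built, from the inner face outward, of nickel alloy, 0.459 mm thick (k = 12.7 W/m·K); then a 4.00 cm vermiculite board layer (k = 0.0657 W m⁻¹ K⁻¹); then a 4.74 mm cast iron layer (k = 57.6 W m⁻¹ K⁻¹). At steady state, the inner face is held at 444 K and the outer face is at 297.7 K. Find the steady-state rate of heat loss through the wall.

Treat each layer as a resistance in series:
  R_nickel alloy = L/(kA) = 4.59×10^-4/(12.7·2.98) = 1.213×10^-5 K/W
  R_vermiculite board = L/(kA) = 0.0400/(0.0657·2.98) = 0.2043 K/W
  R_cast iron = L/(kA) = 0.00474/(57.6·2.98) = 2.761×10^-5 K/W
ΣR = 1.213×10^-5 + 0.2043 + 2.761×10^-5 = 0.2043 K/W
Q = ΔT/ΣR = (444 K − 297.7 K)/0.2043 = 716 W

Q = 716 W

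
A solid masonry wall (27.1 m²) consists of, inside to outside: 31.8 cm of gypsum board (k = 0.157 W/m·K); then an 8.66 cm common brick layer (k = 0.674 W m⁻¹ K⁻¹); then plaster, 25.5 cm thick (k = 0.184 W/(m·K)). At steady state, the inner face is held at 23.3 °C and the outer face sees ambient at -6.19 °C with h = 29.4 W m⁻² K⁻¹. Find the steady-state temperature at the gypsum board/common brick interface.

Resistance network (inner→outer):
  R_gypsum board = L/(kA) = 0.318/(0.157·27.1) = 0.07474 K/W
  R_common brick = L/(kA) = 0.0866/(0.674·27.1) = 0.004741 K/W
  R_plaster = L/(kA) = 0.255/(0.184·27.1) = 0.05114 K/W
  R_conv,out = 1/(hA) = 1/(29.4·27.1) = 0.001255 K/W
ΣR = 0.07474 + 0.004741 + 0.05114 + 0.001255 = 0.1319 K/W
Q = ΔT/ΣR = (23.3 °C − -6.19 °C)/0.1319 = 223.6 W
From the inner boundary to the gypsum board/common brick interface, ΣR_partial = 0.07474 K/W.
T_interface = T_in − Q·ΣR_partial = 23.3 °C − (223.6)(0.07474) = 6.59 °C

T = 6.59 °C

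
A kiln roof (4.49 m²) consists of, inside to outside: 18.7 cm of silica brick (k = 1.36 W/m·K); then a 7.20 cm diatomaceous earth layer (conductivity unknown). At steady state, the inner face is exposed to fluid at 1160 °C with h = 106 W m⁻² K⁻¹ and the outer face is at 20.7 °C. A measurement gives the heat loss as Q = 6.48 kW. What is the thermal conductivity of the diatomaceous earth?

k = 0.112 W/m·K

ΣR = ΔT/Q = |1160 − 20.7|/6480 = 0.1758 K/W
Known resistances:
  R_conv,in = 1/(hA) = 1/(106·4.49) = 0.002101 K/W
  R_silica brick = L/(kA) = 0.187/(1.36·4.49) = 0.03062 K/W
R_diatomaceous earth = ΣR − ΣR_known = 0.1758 − 0.03272 = 0.1431 K/W
L/(kA) = 0.1431 ⇒ k = 0.0720/(0.1431·4.49) = 0.112 W/m·K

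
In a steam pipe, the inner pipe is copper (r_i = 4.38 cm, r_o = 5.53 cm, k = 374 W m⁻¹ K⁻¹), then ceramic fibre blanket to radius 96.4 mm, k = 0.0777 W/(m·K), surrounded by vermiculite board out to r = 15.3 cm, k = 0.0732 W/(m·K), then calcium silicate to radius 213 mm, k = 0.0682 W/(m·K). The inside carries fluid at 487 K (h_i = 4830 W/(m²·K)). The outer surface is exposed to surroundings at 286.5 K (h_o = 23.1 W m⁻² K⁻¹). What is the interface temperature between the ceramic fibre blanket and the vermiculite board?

T = 410 K

Resistance network (inner→outer):
  R'_conv,in = 1/(2πr h) = 1/(2π·0.0438·4830) = 7.523×10^-4 m·K/W
  R'_copper = ln(0.0553/0.0438)/(2πk) = 0.2331/(2π·374) = 9.921×10^-5 m·K/W
  R'_ceramic fibre blanket = ln(0.0964/0.0553)/(2πk) = 0.5557/(2π·0.0777) = 1.138 m·K/W
  R'_vermiculite board = ln(0.153/0.0964)/(2πk) = 0.4619/(2π·0.0732) = 1.004 m·K/W
  R'_calcium silicate = ln(0.213/0.153)/(2πk) = 0.3309/(2π·0.0682) = 0.7721 m·K/W
  R'_conv,out = 1/(2πr h) = 1/(2π·0.213·23.1) = 0.03235 m·K/W
ΣR = 7.523×10^-4 + 9.921×10^-5 + 1.138 + 1.004 + 0.7721 + 0.03235 = 2.947 m·K/W
Q' = ΔT/ΣR = (487 K − 286.5 K)/2.947 = 68.04 W/m
From the inner boundary to the ceramic fibre blanket/vermiculite board interface, ΣR_partial = 1.139 m·K/W.
T_interface = T_in − Q'·ΣR_partial = 487 K − (68.04)(1.139) = 410 K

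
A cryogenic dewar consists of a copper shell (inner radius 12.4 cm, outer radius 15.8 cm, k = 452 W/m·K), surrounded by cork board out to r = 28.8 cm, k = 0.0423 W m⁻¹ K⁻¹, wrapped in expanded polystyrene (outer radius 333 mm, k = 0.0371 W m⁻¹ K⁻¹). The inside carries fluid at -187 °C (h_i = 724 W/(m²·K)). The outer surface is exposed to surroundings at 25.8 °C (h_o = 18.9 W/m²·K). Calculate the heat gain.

Q = 33.1 W

Series thermal resistances, inner to outer:
  R_conv,in = 1/(4πr²h) = 1/(4π·0.124²·724) = 0.007148 K/W
  R_copper = (1/0.124 − 1/0.158)/(4πk) = 1.735/(4π·452) = 3.055×10^-4 K/W
  R_cork board = (1/0.158 − 1/0.288)/(4πk) = 2.857/(4π·0.0423) = 5.375 K/W
  R_expanded polystyrene = (1/0.288 − 1/0.333)/(4πk) = 0.4692/(4π·0.0371) = 1.006 K/W
  R_conv,out = 1/(4πr²h) = 1/(4π·0.333²·18.9) = 0.03797 K/W
ΣR = 0.007148 + 3.055×10^-4 + 5.375 + 1.006 + 0.03797 = 6.426 K/W
Q = ΔT/ΣR = (-187 °C − 25.8 °C)/6.426 = -33.1 W
(Negative Q ⇒ heat flows inward; heat gain = 33.1 W.)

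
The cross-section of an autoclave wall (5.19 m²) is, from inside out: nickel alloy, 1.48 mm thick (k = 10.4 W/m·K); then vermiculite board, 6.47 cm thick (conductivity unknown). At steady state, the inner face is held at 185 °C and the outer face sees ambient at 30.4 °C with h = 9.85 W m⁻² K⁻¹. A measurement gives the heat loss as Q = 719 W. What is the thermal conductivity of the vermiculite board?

ΣR = ΔT/Q = |185 − 30.4|/719 = 0.2150 K/W
Known resistances:
  R_nickel alloy = L/(kA) = 0.00148/(10.4·5.19) = 2.742×10^-5 K/W
  R_conv,out = 1/(hA) = 1/(9.85·5.19) = 0.01956 K/W
R_vermiculite board = ΣR − ΣR_known = 0.2150 − 0.01959 = 0.1954 K/W
L/(kA) = 0.1954 ⇒ k = 0.0647/(0.1954·5.19) = 0.0638 W/m·K

k = 0.0638 W/m·K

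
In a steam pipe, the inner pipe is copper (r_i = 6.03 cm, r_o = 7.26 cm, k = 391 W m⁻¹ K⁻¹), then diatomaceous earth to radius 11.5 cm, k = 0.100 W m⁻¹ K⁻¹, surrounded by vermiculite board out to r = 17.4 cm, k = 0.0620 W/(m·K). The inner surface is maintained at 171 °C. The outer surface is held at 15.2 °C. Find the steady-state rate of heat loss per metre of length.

Treat each layer as a resistance in series:
  R'_copper = ln(0.0726/0.0603)/(2πk) = 0.1856/(2π·391) = 7.556×10^-5 m·K/W
  R'_diatomaceous earth = ln(0.115/0.0726)/(2πk) = 0.4600/(2π·0.100) = 0.7321 m·K/W
  R'_vermiculite board = ln(0.174/0.115)/(2πk) = 0.4141/(2π·0.0620) = 1.063 m·K/W
ΣR = 7.556×10^-5 + 0.7321 + 1.063 = 1.795 m·K/W
Q' = ΔT/ΣR = (171 °C − 15.2 °C)/1.795 = 86.8 W/m

Q' = 86.8 W/m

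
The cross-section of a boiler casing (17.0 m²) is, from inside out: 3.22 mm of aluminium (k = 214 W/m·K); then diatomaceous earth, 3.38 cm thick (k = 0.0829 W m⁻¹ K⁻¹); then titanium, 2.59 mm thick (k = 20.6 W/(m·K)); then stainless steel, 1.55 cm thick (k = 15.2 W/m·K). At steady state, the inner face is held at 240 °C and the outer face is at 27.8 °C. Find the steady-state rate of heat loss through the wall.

Q = 8.82 kW

Treat each layer as a resistance in series:
  R_aluminium = L/(kA) = 0.00322/(214·17.0) = 8.851×10^-7 K/W
  R_diatomaceous earth = L/(kA) = 0.0338/(0.0829·17.0) = 0.02398 K/W
  R_titanium = L/(kA) = 0.00259/(20.6·17.0) = 7.396×10^-6 K/W
  R_stainless steel = L/(kA) = 0.0155/(15.2·17.0) = 5.998×10^-5 K/W
ΣR = 8.851×10^-7 + 0.02398 + 7.396×10^-6 + 5.998×10^-5 = 0.02405 K/W
Q = ΔT/ΣR = (240 °C − 27.8 °C)/0.02405 = 8820 W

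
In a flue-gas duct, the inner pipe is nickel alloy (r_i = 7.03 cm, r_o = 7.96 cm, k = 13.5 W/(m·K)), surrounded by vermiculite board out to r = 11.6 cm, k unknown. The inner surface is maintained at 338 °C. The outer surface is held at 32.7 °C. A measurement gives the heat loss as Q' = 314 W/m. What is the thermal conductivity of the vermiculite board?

k = 0.0617 W/m·K

ΣR = ΔT/Q' = |338 − 32.7|/314 = 0.9723 m·K/W
Known resistances:
  R'_nickel alloy = ln(0.0796/0.0703)/(2πk) = 0.1242/(2π·13.5) = 0.001465 m·K/W
R_vermiculite board = ΣR − ΣR_known = 0.9723 − 0.001465 = 0.9708 m·K/W
ln(r₂/r₁)/(2πk) = 0.9708 ⇒ k = 0.3766/(2π·0.9708) = 0.0617 W/m·K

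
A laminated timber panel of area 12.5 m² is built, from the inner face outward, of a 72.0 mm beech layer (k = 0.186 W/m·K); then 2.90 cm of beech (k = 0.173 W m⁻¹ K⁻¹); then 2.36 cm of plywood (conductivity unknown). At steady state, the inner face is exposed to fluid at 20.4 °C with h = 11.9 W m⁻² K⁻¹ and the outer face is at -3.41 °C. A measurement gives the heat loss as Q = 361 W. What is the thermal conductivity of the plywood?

k = 0.127 W/m·K

ΣR = ΔT/Q = |20.4 − -3.41|/361 = 0.06596 K/W
Known resistances:
  R_conv,in = 1/(hA) = 1/(11.9·12.5) = 0.006723 K/W
  R_beech = L/(kA) = 0.0720/(0.186·12.5) = 0.03097 K/W
  R_beech = L/(kA) = 0.0290/(0.173·12.5) = 0.01341 K/W
R_plywood = ΣR − ΣR_known = 0.06596 − 0.05110 = 0.01486 K/W
L/(kA) = 0.01486 ⇒ k = 0.0236/(0.01486·12.5) = 0.127 W/m·K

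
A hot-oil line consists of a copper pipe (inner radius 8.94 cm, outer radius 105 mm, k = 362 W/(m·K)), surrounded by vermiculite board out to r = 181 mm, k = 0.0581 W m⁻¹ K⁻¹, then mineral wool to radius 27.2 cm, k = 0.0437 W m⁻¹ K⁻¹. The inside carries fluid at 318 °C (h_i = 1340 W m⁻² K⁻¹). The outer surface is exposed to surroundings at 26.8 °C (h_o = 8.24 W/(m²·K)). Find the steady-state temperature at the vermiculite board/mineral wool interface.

T = 175 °C

Resistance network (inner→outer):
  R'_conv,in = 1/(2πr h) = 1/(2π·0.0894·1340) = 0.001329 m·K/W
  R'_copper = ln(0.105/0.0894)/(2πk) = 0.1608/(2π·362) = 7.071×10^-5 m·K/W
  R'_vermiculite board = ln(0.181/0.105)/(2πk) = 0.5445/(2π·0.0581) = 1.492 m·K/W
  R'_mineral wool = ln(0.272/0.181)/(2πk) = 0.4073/(2π·0.0437) = 1.483 m·K/W
  R'_conv,out = 1/(2πr h) = 1/(2π·0.272·8.24) = 0.07101 m·K/W
ΣR = 0.001329 + 7.071×10^-5 + 1.492 + 1.483 + 0.07101 = 3.047 m·K/W
Q' = ΔT/ΣR = (318 °C − 26.8 °C)/3.047 = 95.57 W/m
From the inner boundary to the vermiculite board/mineral wool interface, ΣR_partial = 1.493 m·K/W.
T_interface = T_in − Q'·ΣR_partial = 318 °C − (95.57)(1.493) = 175 °C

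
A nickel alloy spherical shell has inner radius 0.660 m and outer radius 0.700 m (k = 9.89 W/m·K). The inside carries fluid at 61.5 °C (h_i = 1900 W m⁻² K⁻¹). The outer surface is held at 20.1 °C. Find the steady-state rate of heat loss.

Treat each layer as a resistance in series:
  R_conv,in = 1/(4πr²h) = 1/(4π·0.660²·1900) = 9.615×10^-5 K/W
  R_nickel alloy = (1/0.660 − 1/0.700)/(4πk) = 0.08658/(4π·9.89) = 6.966×10^-4 K/W
ΣR = 9.615×10^-5 + 6.966×10^-4 = 7.928×10^-4 K/W
Q = ΔT/ΣR = (61.5 °C − 20.1 °C)/7.928×10^-4 = 52200 W

Q = 52200 W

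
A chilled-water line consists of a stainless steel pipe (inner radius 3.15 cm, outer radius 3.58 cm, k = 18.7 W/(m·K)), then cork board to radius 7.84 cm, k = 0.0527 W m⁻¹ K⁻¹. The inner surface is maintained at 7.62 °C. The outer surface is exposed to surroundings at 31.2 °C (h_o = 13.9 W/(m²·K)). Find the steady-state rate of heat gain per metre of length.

Q' = 9.38 W/m

Resistance network (inner→outer):
  R'_stainless steel = ln(0.0358/0.0315)/(2πk) = 0.1280/(2π·18.7) = 0.001089 m·K/W
  R'_cork board = ln(0.0784/0.0358)/(2πk) = 0.7839/(2π·0.0527) = 2.367 m·K/W
  R'_conv,out = 1/(2πr h) = 1/(2π·0.0784·13.9) = 0.1460 m·K/W
ΣR = 0.001089 + 2.367 + 0.1460 = 2.514 m·K/W
Q' = ΔT/ΣR = (7.62 °C − 31.2 °C)/2.514 = -9.38 W/m
(Negative Q' ⇒ heat flows inward; heat gain = 9.38 W/m.)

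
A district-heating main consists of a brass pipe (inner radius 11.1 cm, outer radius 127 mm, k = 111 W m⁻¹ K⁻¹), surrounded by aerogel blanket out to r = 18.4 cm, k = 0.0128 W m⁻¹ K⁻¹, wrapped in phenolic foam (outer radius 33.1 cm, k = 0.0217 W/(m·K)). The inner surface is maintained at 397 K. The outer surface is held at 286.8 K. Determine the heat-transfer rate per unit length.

Q' = 12.4 W/m

Series thermal resistances, inner to outer:
  R'_brass = ln(0.127/0.111)/(2πk) = 0.1347/(2π·111) = 1.931×10^-4 m·K/W
  R'_aerogel blanket = ln(0.184/0.127)/(2πk) = 0.3707/(2π·0.0128) = 4.610 m·K/W
  R'_phenolic foam = ln(0.331/0.184)/(2πk) = 0.5872/(2π·0.0217) = 4.307 m·K/W
ΣR = 1.931×10^-4 + 4.610 + 4.307 = 8.917 m·K/W
Q' = ΔT/ΣR = (397 K − 286.8 K)/8.917 = 12.4 W/m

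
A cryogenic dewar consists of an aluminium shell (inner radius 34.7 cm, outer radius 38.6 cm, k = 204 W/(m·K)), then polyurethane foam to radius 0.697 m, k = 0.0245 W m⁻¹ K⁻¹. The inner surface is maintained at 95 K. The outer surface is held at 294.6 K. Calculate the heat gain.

Q = 53.2 W

Resistance network (inner→outer):
  R_aluminium = (1/0.347 − 1/0.386)/(4πk) = 0.2912/(4π·204) = 1.136×10^-4 K/W
  R_polyurethane foam = (1/0.386 − 1/0.697)/(4πk) = 1.156/(4π·0.0245) = 3.755 K/W
ΣR = 1.136×10^-4 + 3.755 = 3.755 K/W
Q = ΔT/ΣR = (95 K − 294.6 K)/3.755 = -53.2 W
(Negative Q ⇒ heat flows inward; heat gain = 53.2 W.)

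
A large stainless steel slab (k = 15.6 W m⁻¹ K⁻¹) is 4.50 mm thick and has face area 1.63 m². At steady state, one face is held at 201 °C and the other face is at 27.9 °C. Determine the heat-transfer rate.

Q = 978 kW

Q = kA·ΔT/L = 15.6 × 1.63 × |201 °C − 27.9 °C| / 0.00450 = 9.78×10^5 W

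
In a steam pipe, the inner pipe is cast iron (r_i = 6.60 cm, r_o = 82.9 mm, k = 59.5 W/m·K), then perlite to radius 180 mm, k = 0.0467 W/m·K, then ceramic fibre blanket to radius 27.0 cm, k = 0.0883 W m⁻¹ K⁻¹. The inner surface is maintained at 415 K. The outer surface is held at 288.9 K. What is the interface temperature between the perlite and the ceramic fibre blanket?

Series thermal resistances, inner to outer:
  R'_cast iron = ln(0.0829/0.0660)/(2πk) = 0.2280/(2π·59.5) = 6.098×10^-4 m·K/W
  R'_perlite = ln(0.180/0.0829)/(2πk) = 0.7753/(2π·0.0467) = 2.642 m·K/W
  R'_ceramic fibre blanket = ln(0.270/0.180)/(2πk) = 0.4055/(2π·0.0883) = 0.7308 m·K/W
ΣR = 6.098×10^-4 + 2.642 + 0.7308 = 3.373 m·K/W
Q' = ΔT/ΣR = (415 K − 288.9 K)/3.373 = 37.39 W/m
From the inner boundary to the perlite/ceramic fibre blanket interface, ΣR_partial = 2.643 m·K/W.
T_interface = T_in − Q'·ΣR_partial = 415 K − (37.39)(2.643) = 316.2 K

T = 316.2 K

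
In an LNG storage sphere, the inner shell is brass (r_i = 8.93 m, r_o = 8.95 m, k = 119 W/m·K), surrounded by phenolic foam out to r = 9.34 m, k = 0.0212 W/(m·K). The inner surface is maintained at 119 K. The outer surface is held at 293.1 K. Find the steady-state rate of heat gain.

Q = 9.94 kW

Treat each layer as a resistance in series:
  R_brass = (1/8.93 − 1/8.95)/(4πk) = 2.502×10^-4/(4π·119) = 1.673×10^-7 K/W
  R_phenolic foam = (1/8.95 − 1/9.34)/(4πk) = 0.004665/(4π·0.0212) = 0.01751 K/W
ΣR = 1.673×10^-7 + 0.01751 = 0.01751 K/W
Q = ΔT/ΣR = (119 K − 293.1 K)/0.01751 = -9940 W
(Negative Q ⇒ heat flows inward; heat gain = 9940 W.)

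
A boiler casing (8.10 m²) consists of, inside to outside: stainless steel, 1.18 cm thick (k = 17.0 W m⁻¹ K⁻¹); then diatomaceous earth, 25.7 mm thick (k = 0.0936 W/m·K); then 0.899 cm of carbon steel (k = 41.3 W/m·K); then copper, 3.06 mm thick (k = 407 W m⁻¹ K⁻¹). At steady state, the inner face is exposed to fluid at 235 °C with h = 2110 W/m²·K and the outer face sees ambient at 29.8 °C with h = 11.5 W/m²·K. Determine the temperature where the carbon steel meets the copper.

T = 79.0 °C

Treat each layer as a resistance in series:
  R_conv,in = 1/(hA) = 1/(2110·8.10) = 5.851×10^-5 K/W
  R_stainless steel = L/(kA) = 0.0118/(17.0·8.10) = 8.569×10^-5 K/W
  R_diatomaceous earth = L/(kA) = 0.0257/(0.0936·8.10) = 0.03390 K/W
  R_carbon steel = L/(kA) = 0.00899/(41.3·8.10) = 2.687×10^-5 K/W
  R_copper = L/(kA) = 0.00306/(407·8.10) = 9.282×10^-7 K/W
  R_conv,out = 1/(hA) = 1/(11.5·8.10) = 0.01074 K/W
ΣR = 5.851×10^-5 + 8.569×10^-5 + 0.03390 + 2.687×10^-5 + 9.282×10^-7 + 0.01074 = 0.04481 K/W
Q = ΔT/ΣR = (235 °C − 29.8 °C)/0.04481 = 4579 W
From the inner boundary to the carbon steel/copper interface, ΣR_partial = 0.03407 K/W.
T_interface = T_in − Q·ΣR_partial = 235 °C − (4579)(0.03407) = 79.0 °C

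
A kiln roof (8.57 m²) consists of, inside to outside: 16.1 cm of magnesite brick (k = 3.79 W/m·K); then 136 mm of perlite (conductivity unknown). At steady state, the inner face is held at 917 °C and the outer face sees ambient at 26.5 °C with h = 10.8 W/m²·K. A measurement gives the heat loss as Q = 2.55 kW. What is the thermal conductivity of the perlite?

k = 0.0476 W/m·K

ΣR = ΔT/Q = |917 − 26.5|/2550 = 0.3492 K/W
Known resistances:
  R_magnesite brick = L/(kA) = 0.161/(3.79·8.57) = 0.004957 K/W
  R_conv,out = 1/(hA) = 1/(10.8·8.57) = 0.01080 K/W
R_perlite = ΣR − ΣR_known = 0.3492 − 0.01576 = 0.3334 K/W
L/(kA) = 0.3334 ⇒ k = 0.136/(0.3334·8.57) = 0.0476 W/m·K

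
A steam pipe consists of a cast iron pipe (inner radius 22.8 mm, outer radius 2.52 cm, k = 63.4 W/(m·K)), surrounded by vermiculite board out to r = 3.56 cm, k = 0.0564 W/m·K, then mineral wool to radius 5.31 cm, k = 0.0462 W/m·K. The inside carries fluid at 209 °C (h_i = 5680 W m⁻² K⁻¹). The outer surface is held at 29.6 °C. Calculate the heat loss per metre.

Resistance network (inner→outer):
  R'_conv,in = 1/(2πr h) = 1/(2π·0.0228·5680) = 0.001229 m·K/W
  R'_cast iron = ln(0.0252/0.0228)/(2πk) = 0.1001/(2π·63.4) = 2.512×10^-4 m·K/W
  R'_vermiculite board = ln(0.0356/0.0252)/(2πk) = 0.3455/(2π·0.0564) = 0.9750 m·K/W
  R'_mineral wool = ln(0.0531/0.0356)/(2πk) = 0.3998/(2π·0.0462) = 1.377 m·K/W
ΣR = 0.001229 + 2.512×10^-4 + 0.9750 + 1.377 = 2.353 m·K/W
Q' = ΔT/ΣR = (209 °C − 29.6 °C)/2.353 = 76.2 W/m

Q' = 76.2 W/m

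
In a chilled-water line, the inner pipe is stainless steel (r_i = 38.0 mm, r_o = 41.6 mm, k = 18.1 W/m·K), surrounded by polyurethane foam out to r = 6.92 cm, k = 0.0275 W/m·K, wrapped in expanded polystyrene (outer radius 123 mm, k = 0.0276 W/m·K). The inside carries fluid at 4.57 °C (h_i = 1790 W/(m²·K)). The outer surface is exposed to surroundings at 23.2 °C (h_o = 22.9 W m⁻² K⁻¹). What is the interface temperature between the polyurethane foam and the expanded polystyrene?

Resistance network (inner→outer):
  R'_conv,in = 1/(2πr h) = 1/(2π·0.0380·1790) = 0.002340 m·K/W
  R'_stainless steel = ln(0.0416/0.0380)/(2πk) = 0.09051/(2π·18.1) = 7.959×10^-4 m·K/W
  R'_polyurethane foam = ln(0.0692/0.0416)/(2πk) = 0.5089/(2π·0.0275) = 2.945 m·K/W
  R'_expanded polystyrene = ln(0.123/0.0692)/(2πk) = 0.5752/(2π·0.0276) = 3.317 m·K/W
  R'_conv,out = 1/(2πr h) = 1/(2π·0.123·22.9) = 0.05650 m·K/W
ΣR = 0.002340 + 7.959×10^-4 + 2.945 + 3.317 + 0.05650 = 6.322 m·K/W
Q' = ΔT/ΣR = (4.57 °C − 23.2 °C)/6.322 = -2.947 W/m
From the inner boundary to the polyurethane foam/expanded polystyrene interface, ΣR_partial = 2.948 m·K/W.
T_interface = T_in − Q'·ΣR_partial = 4.57 °C − (-2.947)(2.948) = 13.3 °C

T = 13.3 °C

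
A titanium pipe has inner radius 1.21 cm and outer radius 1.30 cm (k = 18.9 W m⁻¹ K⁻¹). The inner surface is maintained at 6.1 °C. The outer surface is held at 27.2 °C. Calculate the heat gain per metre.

Q' = 2πk·ΔT/ln(r₂/r₁) = 2π × 18.9 × 21.1 / ln(0.0130/0.0121) = 34900 W/m

Q' = 34.9 kW/m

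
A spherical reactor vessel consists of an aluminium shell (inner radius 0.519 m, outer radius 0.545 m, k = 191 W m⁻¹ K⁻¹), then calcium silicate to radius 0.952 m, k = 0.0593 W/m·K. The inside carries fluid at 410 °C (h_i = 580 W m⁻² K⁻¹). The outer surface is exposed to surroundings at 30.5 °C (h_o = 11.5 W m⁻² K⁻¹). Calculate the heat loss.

Treat each layer as a resistance in series:
  R_conv,in = 1/(4πr²h) = 1/(4π·0.519²·580) = 5.094×10^-4 K/W
  R_aluminium = (1/0.519 − 1/0.545)/(4πk) = 0.09192/(4π·191) = 3.830×10^-5 K/W
  R_calcium silicate = (1/0.545 − 1/0.952)/(4πk) = 0.7844/(4π·0.0593) = 1.053 K/W
  R_conv,out = 1/(4πr²h) = 1/(4π·0.952²·11.5) = 0.007635 K/W
ΣR = 5.094×10^-4 + 3.830×10^-5 + 1.053 + 0.007635 = 1.061 K/W
Q = ΔT/ΣR = (410 °C − 30.5 °C)/1.061 = 358 W

Q = 358 W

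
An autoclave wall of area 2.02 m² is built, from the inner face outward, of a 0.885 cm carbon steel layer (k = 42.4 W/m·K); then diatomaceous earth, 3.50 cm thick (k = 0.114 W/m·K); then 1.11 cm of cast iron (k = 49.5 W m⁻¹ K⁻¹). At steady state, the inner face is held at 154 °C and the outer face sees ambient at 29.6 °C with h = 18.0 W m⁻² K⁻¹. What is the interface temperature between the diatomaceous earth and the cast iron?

Series thermal resistances, inner to outer:
  R_carbon steel = L/(kA) = 0.00885/(42.4·2.02) = 1.033×10^-4 K/W
  R_diatomaceous earth = L/(kA) = 0.0350/(0.114·2.02) = 0.1520 K/W
  R_cast iron = L/(kA) = 0.0111/(49.5·2.02) = 1.110×10^-4 K/W
  R_conv,out = 1/(hA) = 1/(18.0·2.02) = 0.02750 K/W
ΣR = 1.033×10^-4 + 0.1520 + 1.110×10^-4 + 0.02750 = 0.1797 K/W
Q = ΔT/ΣR = (154 °C − 29.6 °C)/0.1797 = 692.3 W
From the inner boundary to the diatomaceous earth/cast iron interface, ΣR_partial = 0.1521 K/W.
T_interface = T_in − Q·ΣR_partial = 154 °C − (692.3)(0.1521) = 48.7 °C

T = 48.7 °C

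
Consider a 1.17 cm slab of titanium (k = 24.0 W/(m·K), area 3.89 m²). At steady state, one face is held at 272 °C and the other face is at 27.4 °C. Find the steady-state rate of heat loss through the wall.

Q = 1.95×10^6 W

Q = kA·ΔT/L = 24.0 × 3.89 × |272 °C − 27.4 °C| / 0.0117 = 1.95×10^6 W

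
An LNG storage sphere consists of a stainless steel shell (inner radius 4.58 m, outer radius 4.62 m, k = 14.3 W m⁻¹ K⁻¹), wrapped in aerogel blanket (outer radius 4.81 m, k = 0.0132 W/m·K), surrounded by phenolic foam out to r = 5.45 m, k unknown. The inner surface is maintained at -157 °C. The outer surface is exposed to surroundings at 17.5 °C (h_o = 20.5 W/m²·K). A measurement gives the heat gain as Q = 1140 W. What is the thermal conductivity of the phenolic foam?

ΣR = ΔT/Q = |-157 − 17.5|/1140 = 0.1531 K/W
Known resistances:
  R_stainless steel = (1/4.58 − 1/4.62)/(4πk) = 0.001890/(4π·14.3) = 1.052×10^-5 K/W
  R_aerogel blanket = (1/4.62 − 1/4.81)/(4πk) = 0.008550/(4π·0.0132) = 0.05154 K/W
  R_conv,out = 1/(4πr²h) = 1/(4π·5.45²·20.5) = 1.307×10^-4 K/W
R_phenolic foam = ΣR − ΣR_known = 0.1531 − 0.05168 = 0.1014 K/W
(1/r₁−1/r₂)/(4πk) = 0.1014 ⇒ k = 0.02441/(4π·0.1014) = 0.0192 W/m·K

k = 0.0192 W/m·K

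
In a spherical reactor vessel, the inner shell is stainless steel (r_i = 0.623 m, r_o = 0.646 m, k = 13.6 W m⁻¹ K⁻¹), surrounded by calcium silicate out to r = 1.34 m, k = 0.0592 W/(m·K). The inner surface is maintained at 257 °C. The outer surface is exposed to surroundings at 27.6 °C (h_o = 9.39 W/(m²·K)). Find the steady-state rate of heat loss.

Resistance network (inner→outer):
  R_stainless steel = (1/0.623 − 1/0.646)/(4πk) = 0.05715/(4π·13.6) = 3.344×10^-4 K/W
  R_calcium silicate = (1/0.646 − 1/1.34)/(4πk) = 0.8017/(4π·0.0592) = 1.078 K/W
  R_conv,out = 1/(4πr²h) = 1/(4π·1.34²·9.39) = 0.004720 K/W
ΣR = 3.344×10^-4 + 1.078 + 0.004720 = 1.083 K/W
Q = ΔT/ΣR = (257 °C − 27.6 °C)/1.083 = 212 W

Q = 212 W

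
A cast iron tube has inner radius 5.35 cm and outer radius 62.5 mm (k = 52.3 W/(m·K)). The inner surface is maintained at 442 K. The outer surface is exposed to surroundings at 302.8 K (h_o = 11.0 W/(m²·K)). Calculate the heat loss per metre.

Q' = 600 W/m

Treat each layer as a resistance in series:
  R'_cast iron = ln(0.0625/0.0535)/(2πk) = 0.1555/(2π·52.3) = 4.732×10^-4 m·K/W
  R'_conv,out = 1/(2πr h) = 1/(2π·0.0625·11.0) = 0.2315 m·K/W
ΣR = 4.732×10^-4 + 0.2315 = 0.2320 m·K/W
Q' = ΔT/ΣR = (442 K − 302.8 K)/0.2320 = 600 W/m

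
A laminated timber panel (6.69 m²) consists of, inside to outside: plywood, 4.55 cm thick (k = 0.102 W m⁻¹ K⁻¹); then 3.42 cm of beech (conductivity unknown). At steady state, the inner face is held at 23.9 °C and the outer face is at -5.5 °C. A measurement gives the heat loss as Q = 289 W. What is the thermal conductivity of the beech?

k = 0.146 W/m·K

ΣR = ΔT/Q = |23.9 − -5.5|/289 = 0.1017 K/W
Known resistances:
  R_plywood = L/(kA) = 0.0455/(0.102·6.69) = 0.06668 K/W
R_beech = ΣR − ΣR_known = 0.1017 − 0.06668 = 0.03502 K/W
L/(kA) = 0.03502 ⇒ k = 0.0342/(0.03502·6.69) = 0.146 W/m·K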